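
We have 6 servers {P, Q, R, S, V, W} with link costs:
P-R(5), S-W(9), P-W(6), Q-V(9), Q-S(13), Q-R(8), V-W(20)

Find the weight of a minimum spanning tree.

Sort edges by weight, then run Kruskal:
P-R (5): add — endpoints in different components.
P-W (6): add — endpoints in different components.
Q-R (8): add — endpoints in different components.
Q-V (9): add — endpoints in different components.
S-W (9): add — endpoints in different components.
MST edges: P-R, P-W, Q-R, Q-V, S-W; total weight 5+6+8+9+9 = 37.

37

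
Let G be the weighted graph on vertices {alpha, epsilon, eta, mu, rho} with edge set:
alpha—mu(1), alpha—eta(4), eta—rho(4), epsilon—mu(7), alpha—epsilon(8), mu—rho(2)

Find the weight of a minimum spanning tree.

14

Kruskal's algorithm — process edges by increasing weight (ties by edge label):
alpha—mu (1): add — endpoints in different components.
mu—rho (2): add — endpoints in different components.
alpha—eta (4): add — endpoints in different components.
eta—rho (4): skip — rho and eta already connected.
epsilon—mu (7): add — endpoints in different components.
MST edges: alpha—mu, mu—rho, alpha—eta, epsilon—mu; total weight 1+2+4+7 = 14.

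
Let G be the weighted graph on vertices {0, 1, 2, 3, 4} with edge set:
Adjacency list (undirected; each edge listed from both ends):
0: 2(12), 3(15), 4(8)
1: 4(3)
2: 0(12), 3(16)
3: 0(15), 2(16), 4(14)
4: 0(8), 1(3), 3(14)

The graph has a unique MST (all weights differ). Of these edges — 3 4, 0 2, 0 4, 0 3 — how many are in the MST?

3

Sort edges by weight, then run Kruskal:
1 4 (3): add — endpoints in different components.
0 4 (8): add — endpoints in different components.
0 2 (12): add — endpoints in different components.
3 4 (14): add — endpoints in different components.
MST edge set: {1 4, 0 4, 0 2, 3 4}.
Of the listed edges, {3 4, 0 2, 0 4} are in the MST → 3.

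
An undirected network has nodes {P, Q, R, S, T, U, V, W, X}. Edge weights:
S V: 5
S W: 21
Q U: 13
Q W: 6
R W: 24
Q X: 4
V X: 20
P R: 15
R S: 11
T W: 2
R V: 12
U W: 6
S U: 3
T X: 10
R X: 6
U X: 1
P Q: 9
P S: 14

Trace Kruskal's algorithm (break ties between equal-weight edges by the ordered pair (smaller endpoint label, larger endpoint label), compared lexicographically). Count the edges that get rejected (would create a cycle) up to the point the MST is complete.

1

Kruskal: consider edges lightest-first.
U X (1): add — endpoints in different components.
T W (2): add — endpoints in different components.
S U (3): add — endpoints in different components.
Q X (4): add — endpoints in different components.
S V (5): add — endpoints in different components.
Q W (6): add — endpoints in different components.
R X (6): add — endpoints in different components.
U W (6): skip — W and U already connected.
P Q (9): add — endpoints in different components.
Edges rejected before the tree was complete: 1.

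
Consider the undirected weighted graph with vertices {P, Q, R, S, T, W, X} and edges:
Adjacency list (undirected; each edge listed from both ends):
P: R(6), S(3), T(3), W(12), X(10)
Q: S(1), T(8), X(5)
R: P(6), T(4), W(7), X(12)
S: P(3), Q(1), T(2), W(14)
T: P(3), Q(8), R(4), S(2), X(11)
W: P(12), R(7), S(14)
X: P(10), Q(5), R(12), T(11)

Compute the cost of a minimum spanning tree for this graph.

22

Sort edges by weight, then run Kruskal:
Q–S (1): add. Components now {Q,S} {R} {X} {W} {P} {T}
S–T (2): add. Components now {Q,S,T} {R} {X} {W} {P}
P–S (3): add. Components now {P,Q,S,T} {R} {X} {W}
P–T (3): skip — P and T already connected.
R–T (4): add. Components now {P,Q,R,S,T} {X} {W}
Q–X (5): add. Components now {P,Q,R,S,T,X} {W}
P–R (6): skip — R and P already connected.
R–W (7): add. Components now {P,Q,R,S,T,W,X}
MST edges: Q–S, S–T, P–S, R–T, Q–X, R–W; total weight 1+2+3+4+5+7 = 22.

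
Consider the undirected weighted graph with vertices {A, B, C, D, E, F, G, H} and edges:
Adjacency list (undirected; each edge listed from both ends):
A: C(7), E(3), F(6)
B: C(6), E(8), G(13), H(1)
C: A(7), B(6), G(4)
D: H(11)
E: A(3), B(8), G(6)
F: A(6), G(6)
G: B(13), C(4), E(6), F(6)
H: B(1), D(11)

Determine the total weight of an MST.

Sort edges by weight, then run Kruskal:
B-H (1): add — endpoints in different components.
A-E (3): add — endpoints in different components.
C-G (4): add — endpoints in different components.
A-F (6): add — endpoints in different components.
B-C (6): add — endpoints in different components.
E-G (6): add — endpoints in different components.
F-G (6): skip — F and G already connected.
A-C (7): skip — A and C already connected.
B-E (8): skip — B and E already connected.
D-H (11): add — endpoints in different components.
MST edges: B-H, A-E, C-G, A-F, B-C, E-G, D-H; total weight 1+3+4+6+6+6+11 = 37.

37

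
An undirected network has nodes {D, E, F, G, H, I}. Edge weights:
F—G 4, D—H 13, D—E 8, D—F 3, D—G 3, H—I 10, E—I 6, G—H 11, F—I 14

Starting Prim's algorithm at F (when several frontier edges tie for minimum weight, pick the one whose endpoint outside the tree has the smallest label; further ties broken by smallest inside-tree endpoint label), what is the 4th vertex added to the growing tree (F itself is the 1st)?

Prim's algorithm from F:
Step 1: frontier [D—F 3, F—G 4, F—I 14] → take D—F (3); add D.
Step 2: frontier [D—G 3, D—E 8, D—H 13, F—G 4, F—I 14] → take D—G (3); add G.
Step 3: frontier [D—E 8, D—H 13, F—I 14, G—H 11] → take D—E (8); add E.
Step 4: frontier [D—H 13, E—I 6, F—I 14, G—H 11] → take E—I (6); add I.
Step 5: frontier [D—H 13, G—H 11, H—I 10] → take H—I (10); add H.
Vertex order: F, D, G, E, I, H. The 4th vertex is E.

E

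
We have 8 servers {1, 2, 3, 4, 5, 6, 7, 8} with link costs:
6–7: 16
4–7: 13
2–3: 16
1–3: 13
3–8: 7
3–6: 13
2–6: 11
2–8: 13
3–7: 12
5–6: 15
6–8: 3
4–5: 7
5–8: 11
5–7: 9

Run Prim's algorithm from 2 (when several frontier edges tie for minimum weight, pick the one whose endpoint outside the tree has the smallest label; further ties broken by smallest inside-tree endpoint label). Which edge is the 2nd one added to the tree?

6-8

Grow the tree from 2 using Prim:
Step 1: cheapest edge leaving the tree is 2–6 (11); add 6.
Step 2: cheapest edge leaving the tree is 6–8 (3); add 8.
Step 3: cheapest edge leaving the tree is 3–8 (7); add 3.
Step 4: cheapest edge leaving the tree is 5–8 (11); add 5.
Step 5: cheapest edge leaving the tree is 4–5 (7); add 4.
Step 6: cheapest edge leaving the tree is 5–7 (9); add 7.
Step 7: cheapest edge leaving the tree is 1–3 (13); add 1.
The 2nd edge added is 6–8.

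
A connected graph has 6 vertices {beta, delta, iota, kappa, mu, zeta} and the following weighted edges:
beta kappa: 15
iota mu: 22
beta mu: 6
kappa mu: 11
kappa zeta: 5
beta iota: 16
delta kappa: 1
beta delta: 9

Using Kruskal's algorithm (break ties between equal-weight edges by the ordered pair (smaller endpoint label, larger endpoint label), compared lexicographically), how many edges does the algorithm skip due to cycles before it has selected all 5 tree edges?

Kruskal: consider edges lightest-first.
delta kappa (1): add. Components now {iota} {mu} {delta,kappa} {zeta} {beta}
kappa zeta (5): add. Components now {iota} {mu} {delta,kappa,zeta} {beta}
beta mu (6): add. Components now {iota} {beta,mu} {delta,kappa,zeta}
beta delta (9): add. Components now {iota} {beta,delta,kappa,mu,zeta}
kappa mu (11): skip — mu and kappa already connected.
beta kappa (15): skip — kappa and beta already connected.
beta iota (16): add. Components now {beta,delta,iota,kappa,mu,zeta}
Edges rejected before the tree was complete: 2.

2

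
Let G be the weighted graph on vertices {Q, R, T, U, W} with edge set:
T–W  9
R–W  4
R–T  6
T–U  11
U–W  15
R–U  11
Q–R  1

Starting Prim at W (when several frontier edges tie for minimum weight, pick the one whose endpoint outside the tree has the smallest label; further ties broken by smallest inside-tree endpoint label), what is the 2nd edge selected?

Q-R

Prim, starting at W.
Step 1: cheapest edge leaving the tree is R–W (4); add R.
Step 2: cheapest edge leaving the tree is Q–R (1); add Q.
Step 3: cheapest edge leaving the tree is R–T (6); add T.
Step 4: cheapest edge leaving the tree is R–U (11); add U.
The 2nd edge added is Q–R.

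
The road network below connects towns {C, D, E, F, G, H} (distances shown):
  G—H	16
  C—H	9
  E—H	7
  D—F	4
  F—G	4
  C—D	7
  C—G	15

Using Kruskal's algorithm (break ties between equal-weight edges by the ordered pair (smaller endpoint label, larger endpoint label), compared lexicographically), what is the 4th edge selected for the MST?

Kruskal's algorithm — process edges by increasing weight (ties by edge label):
D—F (4): add. Components now {C} {D,F} {E} {G} {H}
F—G (4): add. Components now {C} {D,F,G} {E} {H}
C—D (7): add. Components now {C,D,F,G} {E} {H}
E—H (7): add. Components now {C,D,F,G} {E,H}
C—H (9): add. Components now {C,D,E,F,G,H}
The 4th edge added is E—H.

E-H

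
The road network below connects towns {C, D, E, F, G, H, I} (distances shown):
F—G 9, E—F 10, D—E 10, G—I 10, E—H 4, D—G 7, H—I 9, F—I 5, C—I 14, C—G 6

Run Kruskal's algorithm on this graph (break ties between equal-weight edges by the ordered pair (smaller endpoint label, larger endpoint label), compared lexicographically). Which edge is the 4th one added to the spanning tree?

Kruskal: consider edges lightest-first.
E—H (4): add — endpoints in different components.
F—I (5): add — endpoints in different components.
C—G (6): add — endpoints in different components.
D—G (7): add — endpoints in different components.
F—G (9): add — endpoints in different components.
H—I (9): add — endpoints in different components.
The 4th edge added is D—G.

D-G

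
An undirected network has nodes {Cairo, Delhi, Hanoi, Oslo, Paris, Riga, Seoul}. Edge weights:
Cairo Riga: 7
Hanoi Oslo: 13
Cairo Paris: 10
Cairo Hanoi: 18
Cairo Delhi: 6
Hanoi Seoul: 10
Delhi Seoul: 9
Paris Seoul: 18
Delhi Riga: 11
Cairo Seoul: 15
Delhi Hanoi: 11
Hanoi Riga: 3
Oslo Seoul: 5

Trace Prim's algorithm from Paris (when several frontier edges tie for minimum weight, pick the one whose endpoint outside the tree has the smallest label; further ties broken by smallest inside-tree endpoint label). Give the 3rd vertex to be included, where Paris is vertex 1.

Delhi

Prim, starting at Paris.
Step 1: cheapest edge leaving the tree is Cairo Paris (10); add Cairo.
Step 2: cheapest edge leaving the tree is Cairo Delhi (6); add Delhi.
Step 3: cheapest edge leaving the tree is Cairo Riga (7); add Riga.
Step 4: cheapest edge leaving the tree is Hanoi Riga (3); add Hanoi.
Step 5: cheapest edge leaving the tree is Delhi Seoul (9); add Seoul.
Step 6: cheapest edge leaving the tree is Oslo Seoul (5); add Oslo.
Vertex order: Paris, Cairo, Delhi, Riga, Hanoi, Seoul, Oslo. The 3rd vertex is Delhi.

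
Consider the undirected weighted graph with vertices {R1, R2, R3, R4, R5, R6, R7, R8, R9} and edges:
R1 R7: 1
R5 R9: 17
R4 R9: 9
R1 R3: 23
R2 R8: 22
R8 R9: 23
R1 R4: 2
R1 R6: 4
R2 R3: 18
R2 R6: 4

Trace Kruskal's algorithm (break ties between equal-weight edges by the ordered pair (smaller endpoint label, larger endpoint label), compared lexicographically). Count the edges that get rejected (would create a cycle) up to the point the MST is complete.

0

Kruskal's algorithm — process edges by increasing weight (ties by edge label):
R1 R7 (1): add — endpoints in different components.
R1 R4 (2): add — endpoints in different components.
R1 R6 (4): add — endpoints in different components.
R2 R6 (4): add — endpoints in different components.
R4 R9 (9): add — endpoints in different components.
R5 R9 (17): add — endpoints in different components.
R2 R3 (18): add — endpoints in different components.
R2 R8 (22): add — endpoints in different components.
Edges rejected before the tree was complete: 0.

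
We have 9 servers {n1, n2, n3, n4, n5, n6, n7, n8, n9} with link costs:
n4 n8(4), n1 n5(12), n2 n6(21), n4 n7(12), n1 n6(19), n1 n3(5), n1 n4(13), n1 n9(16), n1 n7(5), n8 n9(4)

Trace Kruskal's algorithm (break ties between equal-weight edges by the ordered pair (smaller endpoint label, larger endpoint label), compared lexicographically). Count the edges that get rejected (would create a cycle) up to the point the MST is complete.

Kruskal: consider edges lightest-first.
n4 n8 (4): add — endpoints in different components.
n8 n9 (4): add — endpoints in different components.
n1 n3 (5): add — endpoints in different components.
n1 n7 (5): add — endpoints in different components.
n1 n5 (12): add — endpoints in different components.
n4 n7 (12): add — endpoints in different components.
n1 n4 (13): skip — n4 and n1 already connected.
n1 n9 (16): skip — n9 and n1 already connected.
n1 n6 (19): add — endpoints in different components.
n2 n6 (21): add — endpoints in different components.
Edges rejected before the tree was complete: 2.

2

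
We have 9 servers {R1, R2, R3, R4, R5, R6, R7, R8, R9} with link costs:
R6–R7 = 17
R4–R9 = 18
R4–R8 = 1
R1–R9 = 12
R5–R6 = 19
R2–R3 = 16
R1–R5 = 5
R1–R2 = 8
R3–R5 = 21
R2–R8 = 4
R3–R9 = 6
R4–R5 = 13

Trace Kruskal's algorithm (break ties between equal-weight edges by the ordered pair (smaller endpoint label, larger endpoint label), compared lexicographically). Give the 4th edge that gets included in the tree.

R3-R9

Sort edges by weight, then run Kruskal:
R4–R8 (1): add — endpoints in different components.
R2–R8 (4): add — endpoints in different components.
R1–R5 (5): add — endpoints in different components.
R3–R9 (6): add — endpoints in different components.
R1–R2 (8): add — endpoints in different components.
R1–R9 (12): add — endpoints in different components.
R4–R5 (13): skip — R4 and R5 already connected.
R2–R3 (16): skip — R3 and R2 already connected.
R6–R7 (17): add — endpoints in different components.
R4–R9 (18): skip — R4 and R9 already connected.
R5–R6 (19): add — endpoints in different components.
The 4th edge added is R3–R9.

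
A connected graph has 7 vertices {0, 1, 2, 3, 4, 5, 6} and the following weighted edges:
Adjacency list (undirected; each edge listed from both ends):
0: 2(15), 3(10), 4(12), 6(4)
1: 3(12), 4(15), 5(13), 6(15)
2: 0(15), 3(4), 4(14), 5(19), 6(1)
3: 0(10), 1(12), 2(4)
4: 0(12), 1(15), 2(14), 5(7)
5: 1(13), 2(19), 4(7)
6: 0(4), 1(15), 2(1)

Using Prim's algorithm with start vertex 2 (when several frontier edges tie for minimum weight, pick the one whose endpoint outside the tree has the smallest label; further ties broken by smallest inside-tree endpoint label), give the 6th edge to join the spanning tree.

Prim, starting at 2.
Step 1: frontier [2 6 1, 2 3 4, 2 4 14, 0 2 15, 2 5 19] → take 2 6 (1); add 6.
Step 2: frontier [2 3 4, 2 4 14, 0 2 15, 2 5 19, 0 6 4, 1 6 15] → take 0 6 (4); add 0.
Step 3: frontier [0 3 10, 0 4 12, 2 3 4, 2 4 14, 2 5 19, 1 6 15] → take 2 3 (4); add 3.
Step 4: frontier [0 4 12, 2 4 14, 2 5 19, 1 3 12, 1 6 15] → take 1 3 (12); add 1.
Step 5: frontier [0 4 12, 1 5 13, 1 4 15, 2 4 14, 2 5 19] → take 0 4 (12); add 4.
Step 6: frontier [1 5 13, 2 5 19, 4 5 7] → take 4 5 (7); add 5.
The 6th edge added is 4 5.

4-5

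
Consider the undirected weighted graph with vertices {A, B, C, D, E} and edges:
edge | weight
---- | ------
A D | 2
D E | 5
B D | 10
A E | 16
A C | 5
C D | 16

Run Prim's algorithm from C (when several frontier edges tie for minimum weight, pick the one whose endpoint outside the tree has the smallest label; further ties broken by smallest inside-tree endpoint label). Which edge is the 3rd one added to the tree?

D-E

Prim, starting at C.
Step 1: frontier [A C 5, C D 16] → take A C (5); add A.
Step 2: frontier [A D 2, A E 16, C D 16] → take A D (2); add D.
Step 3: frontier [A E 16, D E 5, B D 10] → take D E (5); add E.
Step 4: frontier [B D 10] → take B D (10); add B.
The 3rd edge added is D E.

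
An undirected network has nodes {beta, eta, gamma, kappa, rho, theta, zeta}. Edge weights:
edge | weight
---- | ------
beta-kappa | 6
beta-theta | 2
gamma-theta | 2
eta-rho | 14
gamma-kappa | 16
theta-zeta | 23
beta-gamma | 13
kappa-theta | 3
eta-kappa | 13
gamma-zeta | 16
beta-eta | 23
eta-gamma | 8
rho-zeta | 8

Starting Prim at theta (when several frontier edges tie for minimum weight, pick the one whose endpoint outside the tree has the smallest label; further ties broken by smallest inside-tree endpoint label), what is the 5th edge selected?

Prim, starting at theta.
Step 1: cheapest edge leaving the tree is beta-theta (2); add beta.
Step 2: cheapest edge leaving the tree is gamma-theta (2); add gamma.
Step 3: cheapest edge leaving the tree is kappa-theta (3); add kappa.
Step 4: cheapest edge leaving the tree is eta-gamma (8); add eta.
Step 5: cheapest edge leaving the tree is eta-rho (14); add rho.
Step 6: cheapest edge leaving the tree is rho-zeta (8); add zeta.
The 5th edge added is eta-rho.

eta-rho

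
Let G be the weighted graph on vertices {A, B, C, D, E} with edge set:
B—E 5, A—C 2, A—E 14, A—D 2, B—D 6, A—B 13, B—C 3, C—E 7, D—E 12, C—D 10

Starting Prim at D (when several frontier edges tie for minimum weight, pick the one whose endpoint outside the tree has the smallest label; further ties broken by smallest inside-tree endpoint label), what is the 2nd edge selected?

Prim's algorithm from D:
Step 1: frontier [A—D 2, B—D 6, C—D 10, D—E 12] → take A—D (2); add A.
Step 2: frontier [A—C 2, A—B 13, A—E 14, B—D 6, C—D 10, D—E 12] → take A—C (2); add C.
Step 3: frontier [A—B 13, A—E 14, B—C 3, C—E 7, B—D 6, D—E 12] → take B—C (3); add B.
Step 4: frontier [A—E 14, B—E 5, C—E 7, D—E 12] → take B—E (5); add E.
The 2nd edge added is A—C.

A-C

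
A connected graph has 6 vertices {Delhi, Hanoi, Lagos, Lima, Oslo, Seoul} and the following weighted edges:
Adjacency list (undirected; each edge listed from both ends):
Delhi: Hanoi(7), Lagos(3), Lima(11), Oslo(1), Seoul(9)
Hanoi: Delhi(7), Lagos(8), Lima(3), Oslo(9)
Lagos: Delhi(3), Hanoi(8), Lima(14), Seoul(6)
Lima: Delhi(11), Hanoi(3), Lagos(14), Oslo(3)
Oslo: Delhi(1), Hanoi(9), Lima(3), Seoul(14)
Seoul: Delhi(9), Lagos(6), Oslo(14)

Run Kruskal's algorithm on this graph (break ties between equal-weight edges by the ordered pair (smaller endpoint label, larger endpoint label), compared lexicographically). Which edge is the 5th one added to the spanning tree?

Lagos-Seoul

Sort edges by weight, then run Kruskal:
Delhi-Oslo (1): add — endpoints in different components.
Delhi-Lagos (3): add — endpoints in different components.
Hanoi-Lima (3): add — endpoints in different components.
Lima-Oslo (3): add — endpoints in different components.
Lagos-Seoul (6): add — endpoints in different components.
The 5th edge added is Lagos-Seoul.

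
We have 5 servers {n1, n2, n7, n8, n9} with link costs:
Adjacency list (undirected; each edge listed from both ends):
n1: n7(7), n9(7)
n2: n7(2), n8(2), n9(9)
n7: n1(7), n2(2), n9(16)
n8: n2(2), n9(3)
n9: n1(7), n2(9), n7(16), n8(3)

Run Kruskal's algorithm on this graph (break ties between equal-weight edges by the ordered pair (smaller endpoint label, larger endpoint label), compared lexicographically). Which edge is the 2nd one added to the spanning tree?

Sort edges by weight, then run Kruskal:
n2 n7 (2): add. Components now {n2,n7} {n1} {n8} {n9}
n2 n8 (2): add. Components now {n2,n7,n8} {n1} {n9}
n8 n9 (3): add. Components now {n2,n7,n8,n9} {n1}
n1 n7 (7): add. Components now {n1,n2,n7,n8,n9}
The 2nd edge added is n2 n8.

n2-n8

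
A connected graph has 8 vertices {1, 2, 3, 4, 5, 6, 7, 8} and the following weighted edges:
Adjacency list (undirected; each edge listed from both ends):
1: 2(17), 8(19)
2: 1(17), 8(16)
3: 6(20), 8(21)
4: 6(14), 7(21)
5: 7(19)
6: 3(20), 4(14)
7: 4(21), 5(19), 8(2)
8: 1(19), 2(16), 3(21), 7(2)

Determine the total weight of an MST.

109

Sort edges by weight, then run Kruskal:
7-8 (2): add — endpoints in different components.
4-6 (14): add — endpoints in different components.
2-8 (16): add — endpoints in different components.
1-2 (17): add — endpoints in different components.
1-8 (19): skip — 1 and 8 already connected.
5-7 (19): add — endpoints in different components.
3-6 (20): add — endpoints in different components.
3-8 (21): add — endpoints in different components.
MST edges: 7-8, 4-6, 2-8, 1-2, 5-7, 3-6, 3-8; total weight 2+14+16+17+19+20+21 = 109.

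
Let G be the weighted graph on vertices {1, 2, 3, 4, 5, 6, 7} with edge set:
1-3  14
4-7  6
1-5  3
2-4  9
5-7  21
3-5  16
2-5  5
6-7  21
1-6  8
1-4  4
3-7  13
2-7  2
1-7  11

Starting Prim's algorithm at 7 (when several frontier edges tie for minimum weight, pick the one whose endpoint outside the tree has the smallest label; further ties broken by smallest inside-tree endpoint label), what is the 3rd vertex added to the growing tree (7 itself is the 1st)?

5

Prim's algorithm from 7:
Step 1: cheapest edge leaving the tree is 2-7 (2); add 2.
Step 2: cheapest edge leaving the tree is 2-5 (5); add 5.
Step 3: cheapest edge leaving the tree is 1-5 (3); add 1.
Step 4: cheapest edge leaving the tree is 1-4 (4); add 4.
Step 5: cheapest edge leaving the tree is 1-6 (8); add 6.
Step 6: cheapest edge leaving the tree is 3-7 (13); add 3.
Vertex order: 7, 2, 5, 1, 4, 6, 3. The 3rd vertex is 5.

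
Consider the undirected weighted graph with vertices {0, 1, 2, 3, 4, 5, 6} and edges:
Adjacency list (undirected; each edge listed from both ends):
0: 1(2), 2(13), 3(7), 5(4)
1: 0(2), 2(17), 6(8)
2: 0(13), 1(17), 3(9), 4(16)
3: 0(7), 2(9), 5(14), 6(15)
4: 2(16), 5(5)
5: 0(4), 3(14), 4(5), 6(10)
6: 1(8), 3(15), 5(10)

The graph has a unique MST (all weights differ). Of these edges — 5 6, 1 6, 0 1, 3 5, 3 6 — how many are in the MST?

Kruskal: consider edges lightest-first.
0 1 (2): add. Components now {0,1} {2} {3} {4} {5} {6}
0 5 (4): add. Components now {0,1,5} {2} {3} {4} {6}
4 5 (5): add. Components now {0,1,4,5} {2} {3} {6}
0 3 (7): add. Components now {0,1,3,4,5} {2} {6}
1 6 (8): add. Components now {0,1,3,4,5,6} {2}
2 3 (9): add. Components now {0,1,2,3,4,5,6}
MST edge set: {0 1, 0 5, 4 5, 0 3, 1 6, 2 3}.
Of the listed edges, {1 6, 0 1} are in the MST → 2.

2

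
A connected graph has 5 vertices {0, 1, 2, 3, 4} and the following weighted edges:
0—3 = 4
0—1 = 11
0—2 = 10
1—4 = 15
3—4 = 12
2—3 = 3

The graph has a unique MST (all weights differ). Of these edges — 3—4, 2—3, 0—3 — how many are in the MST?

3

Kruskal's algorithm — process edges by increasing weight (ties by edge label):
2—3 (3): add. Components now {0} {1} {2,3} {4}
0—3 (4): add. Components now {0,2,3} {1} {4}
0—2 (10): skip — 0 and 2 already connected.
0—1 (11): add. Components now {0,1,2,3} {4}
3—4 (12): add. Components now {0,1,2,3,4}
MST edge set: {2—3, 0—3, 0—1, 3—4}.
Of the listed edges, {3—4, 2—3, 0—3} are in the MST → 3.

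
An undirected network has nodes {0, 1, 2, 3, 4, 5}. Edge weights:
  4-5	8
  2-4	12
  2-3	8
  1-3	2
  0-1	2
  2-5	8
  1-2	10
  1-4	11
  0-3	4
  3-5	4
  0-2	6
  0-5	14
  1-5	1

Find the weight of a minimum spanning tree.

19

Prim, starting at 2.
Step 1: frontier [0-2 6, 2-3 8, 2-5 8, 1-2 10, 2-4 12] → take 0-2 (6); add 0.
Step 2: frontier [0-1 2, 0-3 4, 0-5 14, 2-3 8, 2-5 8, 1-2 10, 2-4 12] → take 0-1 (2); add 1.
Step 3: frontier [0-3 4, 0-5 14, 1-5 1, 1-3 2, 1-4 11, 2-3 8, 2-5 8, 2-4 12] → take 1-5 (1); add 5.
Step 4: frontier [0-3 4, 1-3 2, 1-4 11, 2-3 8, 2-4 12, 3-5 4, 4-5 8] → take 1-3 (2); add 3.
Step 5: frontier [1-4 11, 2-4 12, 4-5 8] → take 4-5 (8); add 4.
MST edges: 0-2, 0-1, 1-5, 1-3, 4-5; total weight 6+2+1+2+8 = 19.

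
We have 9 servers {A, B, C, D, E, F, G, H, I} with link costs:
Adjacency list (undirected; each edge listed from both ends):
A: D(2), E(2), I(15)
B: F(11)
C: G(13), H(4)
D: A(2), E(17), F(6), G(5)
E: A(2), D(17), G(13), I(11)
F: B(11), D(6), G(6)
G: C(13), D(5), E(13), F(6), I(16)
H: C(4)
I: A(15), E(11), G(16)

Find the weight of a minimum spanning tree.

54

Prim's algorithm from F:
Step 1: frontier [D—F 6, F—G 6, B—F 11] → take D—F (6); add D.
Step 2: frontier [A—D 2, D—G 5, D—E 17, F—G 6, B—F 11] → take A—D (2); add A.
Step 3: frontier [A—E 2, A—I 15, D—G 5, D—E 17, F—G 6, B—F 11] → take A—E (2); add E.
Step 4: frontier [A—I 15, D—G 5, E—I 11, E—G 13, F—G 6, B—F 11] → take D—G (5); add G.
Step 5: frontier [A—I 15, E—I 11, B—F 11, C—G 13, G—I 16] → take B—F (11); add B.
Step 6: frontier [A—I 15, E—I 11, C—G 13, G—I 16] → take E—I (11); add I.
Step 7: frontier [C—G 13] → take C—G (13); add C.
Step 8: frontier [C—H 4] → take C—H (4); add H.
MST edges: D—F, A—D, A—E, D—G, B—F, E—I, C—G, C—H; total weight 6+2+2+5+11+11+13+4 = 54.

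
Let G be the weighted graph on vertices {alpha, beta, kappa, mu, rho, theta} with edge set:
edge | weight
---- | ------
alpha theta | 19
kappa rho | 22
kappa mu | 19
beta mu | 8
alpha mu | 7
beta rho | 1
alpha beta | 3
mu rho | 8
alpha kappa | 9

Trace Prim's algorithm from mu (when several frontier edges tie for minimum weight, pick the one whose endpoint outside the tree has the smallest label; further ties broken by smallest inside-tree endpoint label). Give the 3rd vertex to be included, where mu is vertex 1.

Prim, starting at mu.
Step 1: frontier [alpha mu 7, beta mu 8, mu rho 8, kappa mu 19] → take alpha mu (7); add alpha.
Step 2: frontier [alpha beta 3, alpha kappa 9, alpha theta 19, beta mu 8, mu rho 8, kappa mu 19] → take alpha beta (3); add beta.
Step 3: frontier [alpha kappa 9, alpha theta 19, beta rho 1, mu rho 8, kappa mu 19] → take beta rho (1); add rho.
Step 4: frontier [alpha kappa 9, alpha theta 19, kappa mu 19, kappa rho 22] → take alpha kappa (9); add kappa.
Step 5: frontier [alpha theta 19] → take alpha theta (19); add theta.
Vertex order: mu, alpha, beta, rho, kappa, theta. The 3rd vertex is beta.

beta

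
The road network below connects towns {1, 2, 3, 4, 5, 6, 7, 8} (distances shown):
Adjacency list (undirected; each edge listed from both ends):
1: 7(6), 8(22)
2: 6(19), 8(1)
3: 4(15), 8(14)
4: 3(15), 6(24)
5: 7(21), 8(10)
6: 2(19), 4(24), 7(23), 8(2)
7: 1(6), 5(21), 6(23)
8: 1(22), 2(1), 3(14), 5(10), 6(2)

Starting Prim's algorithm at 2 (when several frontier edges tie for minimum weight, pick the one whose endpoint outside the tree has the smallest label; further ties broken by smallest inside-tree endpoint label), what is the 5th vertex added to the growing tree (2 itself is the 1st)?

3

Grow the tree from 2 using Prim:
Step 1: cheapest edge leaving the tree is 2-8 (1); add 8.
Step 2: cheapest edge leaving the tree is 6-8 (2); add 6.
Step 3: cheapest edge leaving the tree is 5-8 (10); add 5.
Step 4: cheapest edge leaving the tree is 3-8 (14); add 3.
Step 5: cheapest edge leaving the tree is 3-4 (15); add 4.
Step 6: cheapest edge leaving the tree is 5-7 (21); add 7.
Step 7: cheapest edge leaving the tree is 1-7 (6); add 1.
Vertex order: 2, 8, 6, 5, 3, 4, 7, 1. The 5th vertex is 3.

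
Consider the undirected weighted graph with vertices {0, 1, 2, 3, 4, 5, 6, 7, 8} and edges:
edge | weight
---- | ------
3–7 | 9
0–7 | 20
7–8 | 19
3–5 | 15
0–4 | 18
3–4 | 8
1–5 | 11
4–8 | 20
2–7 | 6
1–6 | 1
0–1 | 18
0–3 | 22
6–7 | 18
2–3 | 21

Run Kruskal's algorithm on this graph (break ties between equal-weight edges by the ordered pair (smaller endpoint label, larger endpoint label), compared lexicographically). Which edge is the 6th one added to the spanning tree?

3-5

Kruskal: consider edges lightest-first.
1–6 (1): add — endpoints in different components.
2–7 (6): add — endpoints in different components.
3–4 (8): add — endpoints in different components.
3–7 (9): add — endpoints in different components.
1–5 (11): add — endpoints in different components.
3–5 (15): add — endpoints in different components.
0–1 (18): add — endpoints in different components.
0–4 (18): skip — 0 and 4 already connected.
6–7 (18): skip — 6 and 7 already connected.
7–8 (19): add — endpoints in different components.
The 6th edge added is 3–5.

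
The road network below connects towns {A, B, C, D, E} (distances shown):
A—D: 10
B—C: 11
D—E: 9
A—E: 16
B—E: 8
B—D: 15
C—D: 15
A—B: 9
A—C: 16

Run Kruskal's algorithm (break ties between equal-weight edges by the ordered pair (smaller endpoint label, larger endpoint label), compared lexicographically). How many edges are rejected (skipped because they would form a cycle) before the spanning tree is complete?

1

Kruskal: consider edges lightest-first.
B—E (8): add — endpoints in different components.
A—B (9): add — endpoints in different components.
D—E (9): add — endpoints in different components.
A—D (10): skip — A and D already connected.
B—C (11): add — endpoints in different components.
Edges rejected before the tree was complete: 1.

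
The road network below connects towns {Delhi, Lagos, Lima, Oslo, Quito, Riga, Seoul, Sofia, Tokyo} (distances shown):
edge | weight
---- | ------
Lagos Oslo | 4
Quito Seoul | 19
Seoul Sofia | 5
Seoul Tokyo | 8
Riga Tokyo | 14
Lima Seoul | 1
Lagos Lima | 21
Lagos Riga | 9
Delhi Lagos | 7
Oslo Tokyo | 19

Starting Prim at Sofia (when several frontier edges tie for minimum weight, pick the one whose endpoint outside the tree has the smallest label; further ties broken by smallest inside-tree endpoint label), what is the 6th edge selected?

Prim's algorithm from Sofia:
Step 1: cheapest edge leaving the tree is Seoul Sofia (5); add Seoul.
Step 2: cheapest edge leaving the tree is Lima Seoul (1); add Lima.
Step 3: cheapest edge leaving the tree is Seoul Tokyo (8); add Tokyo.
Step 4: cheapest edge leaving the tree is Riga Tokyo (14); add Riga.
Step 5: cheapest edge leaving the tree is Lagos Riga (9); add Lagos.
Step 6: cheapest edge leaving the tree is Lagos Oslo (4); add Oslo.
Step 7: cheapest edge leaving the tree is Delhi Lagos (7); add Delhi.
Step 8: cheapest edge leaving the tree is Quito Seoul (19); add Quito.
The 6th edge added is Lagos Oslo.

Lagos-Oslo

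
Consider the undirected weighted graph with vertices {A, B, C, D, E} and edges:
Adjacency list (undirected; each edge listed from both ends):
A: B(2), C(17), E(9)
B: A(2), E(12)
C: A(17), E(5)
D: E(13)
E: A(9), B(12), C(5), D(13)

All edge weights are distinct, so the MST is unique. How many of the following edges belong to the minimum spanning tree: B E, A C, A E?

Kruskal's algorithm — process edges by increasing weight (ties by edge label):
A B (2): add — endpoints in different components.
C E (5): add — endpoints in different components.
A E (9): add — endpoints in different components.
B E (12): skip — B and E already connected.
D E (13): add — endpoints in different components.
MST edge set: {A B, C E, A E, D E}.
Of the listed edges, {A E} are in the MST → 1.

1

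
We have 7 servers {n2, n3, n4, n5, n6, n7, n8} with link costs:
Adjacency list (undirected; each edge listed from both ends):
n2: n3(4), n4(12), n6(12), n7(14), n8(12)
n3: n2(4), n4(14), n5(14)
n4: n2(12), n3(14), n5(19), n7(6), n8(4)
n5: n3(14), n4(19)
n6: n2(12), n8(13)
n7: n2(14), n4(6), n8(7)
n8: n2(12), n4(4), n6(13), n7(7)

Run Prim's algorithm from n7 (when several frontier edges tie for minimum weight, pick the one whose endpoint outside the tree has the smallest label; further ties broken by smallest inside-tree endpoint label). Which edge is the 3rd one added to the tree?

n2-n4

Prim's algorithm from n7:
Step 1: frontier [n4—n7 6, n7—n8 7, n2—n7 14] → take n4—n7 (6); add n4.
Step 2: frontier [n4—n8 4, n2—n4 12, n3—n4 14, n4—n5 19, n7—n8 7, n2—n7 14] → take n4—n8 (4); add n8.
Step 3: frontier [n2—n4 12, n3—n4 14, n4—n5 19, n2—n7 14, n2—n8 12, n6—n8 13] → take n2—n4 (12); add n2.
Step 4: frontier [n2—n3 4, n2—n6 12, n3—n4 14, n4—n5 19, n6—n8 13] → take n2—n3 (4); add n3.
Step 5: frontier [n2—n6 12, n3—n5 14, n4—n5 19, n6—n8 13] → take n2—n6 (12); add n6.
Step 6: frontier [n3—n5 14, n4—n5 19] → take n3—n5 (14); add n5.
The 3rd edge added is n2—n4.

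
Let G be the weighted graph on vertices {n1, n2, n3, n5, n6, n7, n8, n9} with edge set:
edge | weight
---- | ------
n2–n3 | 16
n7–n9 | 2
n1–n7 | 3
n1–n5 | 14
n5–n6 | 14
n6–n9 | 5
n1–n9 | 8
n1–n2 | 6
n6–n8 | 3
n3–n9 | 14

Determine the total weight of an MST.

Kruskal: consider edges lightest-first.
n7–n9 (2): add — endpoints in different components.
n1–n7 (3): add — endpoints in different components.
n6–n8 (3): add — endpoints in different components.
n6–n9 (5): add — endpoints in different components.
n1–n2 (6): add — endpoints in different components.
n1–n9 (8): skip — n9 and n1 already connected.
n1–n5 (14): add — endpoints in different components.
n3–n9 (14): add — endpoints in different components.
MST edges: n7–n9, n1–n7, n6–n8, n6–n9, n1–n2, n1–n5, n3–n9; total weight 2+3+3+5+6+14+14 = 47.

47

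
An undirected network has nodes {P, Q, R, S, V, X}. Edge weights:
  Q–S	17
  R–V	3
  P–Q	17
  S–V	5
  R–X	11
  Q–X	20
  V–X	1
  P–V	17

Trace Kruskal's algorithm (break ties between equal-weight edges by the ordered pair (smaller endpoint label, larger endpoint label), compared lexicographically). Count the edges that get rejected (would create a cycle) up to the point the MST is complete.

Kruskal's algorithm — process edges by increasing weight (ties by edge label):
V–X (1): add — endpoints in different components.
R–V (3): add — endpoints in different components.
S–V (5): add — endpoints in different components.
R–X (11): skip — X and R already connected.
P–Q (17): add — endpoints in different components.
P–V (17): add — endpoints in different components.
Edges rejected before the tree was complete: 1.

1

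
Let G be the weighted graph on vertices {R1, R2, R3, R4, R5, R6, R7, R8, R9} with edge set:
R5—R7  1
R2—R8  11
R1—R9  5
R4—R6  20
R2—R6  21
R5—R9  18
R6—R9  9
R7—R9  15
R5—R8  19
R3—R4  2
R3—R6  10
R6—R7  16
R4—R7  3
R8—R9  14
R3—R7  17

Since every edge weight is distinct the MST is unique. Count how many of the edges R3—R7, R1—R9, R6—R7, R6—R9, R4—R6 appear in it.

2

Kruskal's algorithm — process edges by increasing weight (ties by edge label):
R5—R7 (1): add — endpoints in different components.
R3—R4 (2): add — endpoints in different components.
R4—R7 (3): add — endpoints in different components.
R1—R9 (5): add — endpoints in different components.
R6—R9 (9): add — endpoints in different components.
R3—R6 (10): add — endpoints in different components.
R2—R8 (11): add — endpoints in different components.
R8—R9 (14): add — endpoints in different components.
MST edge set: {R5—R7, R3—R4, R4—R7, R1—R9, R6—R9, R3—R6, R2—R8, R8—R9}.
Of the listed edges, {R1—R9, R6—R9} are in the MST → 2.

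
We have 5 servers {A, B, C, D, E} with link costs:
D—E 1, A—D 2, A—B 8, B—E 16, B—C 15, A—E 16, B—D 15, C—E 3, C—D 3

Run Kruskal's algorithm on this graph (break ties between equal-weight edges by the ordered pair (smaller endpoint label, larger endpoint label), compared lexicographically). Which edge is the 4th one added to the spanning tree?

Kruskal's algorithm — process edges by increasing weight (ties by edge label):
D—E (1): add. Components now {A} {B} {C} {D,E}
A—D (2): add. Components now {A,D,E} {B} {C}
C—D (3): add. Components now {A,C,D,E} {B}
C—E (3): skip — C and E already connected.
A—B (8): add. Components now {A,B,C,D,E}
The 4th edge added is A—B.

A-B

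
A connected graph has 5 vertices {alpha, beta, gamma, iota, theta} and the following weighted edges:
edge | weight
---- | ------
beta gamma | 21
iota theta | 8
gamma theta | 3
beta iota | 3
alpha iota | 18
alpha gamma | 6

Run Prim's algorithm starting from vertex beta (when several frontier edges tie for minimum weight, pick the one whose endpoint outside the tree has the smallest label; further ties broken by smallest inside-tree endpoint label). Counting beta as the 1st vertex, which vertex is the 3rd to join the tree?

Prim's algorithm from beta:
Step 1: frontier [beta iota 3, beta gamma 21] → take beta iota (3); add iota.
Step 2: frontier [beta gamma 21, iota theta 8, alpha iota 18] → take iota theta (8); add theta.
Step 3: frontier [beta gamma 21, alpha iota 18, gamma theta 3] → take gamma theta (3); add gamma.
Step 4: frontier [alpha gamma 6, alpha iota 18] → take alpha gamma (6); add alpha.
Vertex order: beta, iota, theta, gamma, alpha. The 3rd vertex is theta.

theta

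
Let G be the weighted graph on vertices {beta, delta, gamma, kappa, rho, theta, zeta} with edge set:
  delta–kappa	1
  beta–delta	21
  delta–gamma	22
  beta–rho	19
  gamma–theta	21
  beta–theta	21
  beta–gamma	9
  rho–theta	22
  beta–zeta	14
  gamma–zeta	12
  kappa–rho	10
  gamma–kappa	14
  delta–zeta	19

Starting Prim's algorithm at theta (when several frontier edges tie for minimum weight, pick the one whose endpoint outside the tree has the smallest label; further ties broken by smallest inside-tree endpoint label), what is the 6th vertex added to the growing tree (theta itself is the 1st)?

delta

Prim's algorithm from theta:
Step 1: frontier [beta–theta 21, gamma–theta 21, rho–theta 22] → take beta–theta (21); add beta.
Step 2: frontier [beta–gamma 9, beta–zeta 14, beta–rho 19, beta–delta 21, gamma–theta 21, rho–theta 22] → take beta–gamma (9); add gamma.
Step 3: frontier [beta–zeta 14, beta–rho 19, beta–delta 21, gamma–zeta 12, gamma–kappa 14, delta–gamma 22, rho–theta 22] → take gamma–zeta (12); add zeta.
Step 4: frontier [beta–rho 19, beta–delta 21, gamma–kappa 14, delta–gamma 22, rho–theta 22, delta–zeta 19] → take gamma–kappa (14); add kappa.
Step 5: frontier [beta–rho 19, beta–delta 21, delta–gamma 22, delta–kappa 1, kappa–rho 10, rho–theta 22, delta–zeta 19] → take delta–kappa (1); add delta.
Step 6: frontier [beta–rho 19, kappa–rho 10, rho–theta 22] → take kappa–rho (10); add rho.
Vertex order: theta, beta, gamma, zeta, kappa, delta, rho. The 6th vertex is delta.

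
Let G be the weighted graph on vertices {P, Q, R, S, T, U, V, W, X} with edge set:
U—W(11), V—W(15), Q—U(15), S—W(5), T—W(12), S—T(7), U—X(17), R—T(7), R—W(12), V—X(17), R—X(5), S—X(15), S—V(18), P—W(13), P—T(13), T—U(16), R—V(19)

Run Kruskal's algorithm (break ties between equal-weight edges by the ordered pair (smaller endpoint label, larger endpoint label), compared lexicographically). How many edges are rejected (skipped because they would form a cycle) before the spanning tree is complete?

Kruskal: consider edges lightest-first.
R—X (5): add — endpoints in different components.
S—W (5): add — endpoints in different components.
R—T (7): add — endpoints in different components.
S—T (7): add — endpoints in different components.
U—W (11): add — endpoints in different components.
R—W (12): skip — W and R already connected.
T—W (12): skip — W and T already connected.
P—T (13): add — endpoints in different components.
P—W (13): skip — W and P already connected.
Q—U (15): add — endpoints in different components.
S—X (15): skip — S and X already connected.
V—W (15): add — endpoints in different components.
Edges rejected before the tree was complete: 4.

4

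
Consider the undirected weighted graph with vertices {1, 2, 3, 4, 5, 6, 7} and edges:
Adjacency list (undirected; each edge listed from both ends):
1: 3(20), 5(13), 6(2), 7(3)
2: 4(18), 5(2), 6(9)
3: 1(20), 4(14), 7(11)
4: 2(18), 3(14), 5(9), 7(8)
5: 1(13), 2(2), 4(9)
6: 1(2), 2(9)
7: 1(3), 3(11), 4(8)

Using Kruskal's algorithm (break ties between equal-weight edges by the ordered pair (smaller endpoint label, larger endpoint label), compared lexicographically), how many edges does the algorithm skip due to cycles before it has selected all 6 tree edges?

1

Kruskal's algorithm — process edges by increasing weight (ties by edge label):
1–6 (2): add — endpoints in different components.
2–5 (2): add — endpoints in different components.
1–7 (3): add — endpoints in different components.
4–7 (8): add — endpoints in different components.
2–6 (9): add — endpoints in different components.
4–5 (9): skip — 4 and 5 already connected.
3–7 (11): add — endpoints in different components.
Edges rejected before the tree was complete: 1.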